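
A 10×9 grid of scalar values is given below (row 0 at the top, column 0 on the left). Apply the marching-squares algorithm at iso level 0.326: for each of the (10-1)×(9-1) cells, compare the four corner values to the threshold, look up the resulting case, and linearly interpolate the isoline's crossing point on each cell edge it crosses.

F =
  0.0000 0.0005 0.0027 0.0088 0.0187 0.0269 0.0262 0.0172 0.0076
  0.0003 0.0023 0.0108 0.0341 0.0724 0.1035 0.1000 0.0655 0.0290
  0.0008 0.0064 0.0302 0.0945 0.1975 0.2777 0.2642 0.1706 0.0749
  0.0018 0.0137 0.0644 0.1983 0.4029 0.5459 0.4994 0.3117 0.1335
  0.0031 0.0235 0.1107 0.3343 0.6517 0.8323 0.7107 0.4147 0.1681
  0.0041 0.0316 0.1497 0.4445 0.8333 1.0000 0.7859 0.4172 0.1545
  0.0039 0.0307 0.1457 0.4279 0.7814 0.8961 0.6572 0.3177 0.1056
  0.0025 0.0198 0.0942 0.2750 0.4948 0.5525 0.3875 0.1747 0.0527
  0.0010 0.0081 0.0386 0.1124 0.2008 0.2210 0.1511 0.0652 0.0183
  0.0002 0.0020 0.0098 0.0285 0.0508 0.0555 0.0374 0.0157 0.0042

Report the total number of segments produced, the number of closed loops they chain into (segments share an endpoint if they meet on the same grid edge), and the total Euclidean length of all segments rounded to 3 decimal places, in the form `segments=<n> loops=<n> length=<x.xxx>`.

segments=20 loops=1 length=16.050

cell (2,3): code 0100 → (2.626,4.000)–(3.000,3.624)
cell (2,4): code 1100 → (2.180,5.000)–(2.626,4.000)
cell (2,5): code 1100 → (2.263,6.000)–(2.180,5.000)
cell (2,6): code 1000 → (3.000,6.924)–(2.263,6.000)
cell (3,2): code 0100 → (3.939,3.000)–(4.000,2.963)
cell (3,3): code 1110 → (3.000,3.624)–(3.939,3.000)
cell (3,6): code 1101 → (3.139,7.000)–(3.000,6.924)
cell (3,7): code 1000 → (4.000,7.360)–(3.139,7.000)
cell (4,2): code 0110 → (4.000,2.963)–(5.000,2.598)
cell (4,7): code 1001 → (5.000,7.347)–(4.000,7.360)
cell (5,2): code 0110 → (5.000,2.598)–(6.000,2.639)
cell (5,6): code 1011 → (6.000,6.976)–(5.917,7.000)
cell (5,7): code 0001 → (5.917,7.000)–(5.000,7.347)
cell (6,2): code 0010 → (6.000,2.639)–(6.666,3.000)
cell (6,3): code 0111 → (6.666,3.000)–(7.000,3.232)
cell (6,6): code 1001 → (7.000,6.289)–(6.000,6.976)
cell (7,3): code 0010 → (7.000,3.232)–(7.574,4.000)
cell (7,4): code 0011 → (7.574,4.000)–(7.683,5.000)
cell (7,5): code 0011 → (7.683,5.000)–(7.260,6.000)
cell (7,6): code 0001 → (7.260,6.000)–(7.000,6.289)
total: 20 segments, chained into 1 closed loop(s), length Σ = 16.050363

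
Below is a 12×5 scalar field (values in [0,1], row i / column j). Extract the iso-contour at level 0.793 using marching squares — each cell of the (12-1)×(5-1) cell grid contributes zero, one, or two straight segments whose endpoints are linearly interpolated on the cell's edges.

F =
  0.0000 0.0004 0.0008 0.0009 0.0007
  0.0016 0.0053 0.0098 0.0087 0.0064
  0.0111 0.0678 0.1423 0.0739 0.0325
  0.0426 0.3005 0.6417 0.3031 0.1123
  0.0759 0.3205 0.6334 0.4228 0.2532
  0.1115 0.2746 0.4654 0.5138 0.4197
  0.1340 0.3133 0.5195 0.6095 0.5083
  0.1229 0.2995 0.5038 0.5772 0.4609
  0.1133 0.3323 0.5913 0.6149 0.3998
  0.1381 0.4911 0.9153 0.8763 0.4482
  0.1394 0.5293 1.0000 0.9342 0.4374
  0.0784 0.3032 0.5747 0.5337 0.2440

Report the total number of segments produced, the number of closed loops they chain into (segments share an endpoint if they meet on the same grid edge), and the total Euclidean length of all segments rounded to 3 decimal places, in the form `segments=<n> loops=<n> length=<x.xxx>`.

segments=8 loops=1 length=5.983

cell (8,1): code 0100 → (8.623,2.000)–(9.000,1.712)
cell (8,2): code 1100 → (8.681,3.000)–(8.623,2.000)
cell (8,3): code 1000 → (9.000,3.195)–(8.681,3.000)
cell (9,1): code 0110 → (9.000,1.712)–(10.000,1.560)
cell (9,3): code 1001 → (10.000,3.284)–(9.000,3.195)
cell (10,1): code 0010 → (10.000,1.560)–(10.487,2.000)
cell (10,2): code 0011 → (10.487,2.000)–(10.353,3.000)
cell (10,3): code 0001 → (10.353,3.000)–(10.000,3.284)
total: 8 segments, chained into 1 closed loop(s), length Σ = 5.983278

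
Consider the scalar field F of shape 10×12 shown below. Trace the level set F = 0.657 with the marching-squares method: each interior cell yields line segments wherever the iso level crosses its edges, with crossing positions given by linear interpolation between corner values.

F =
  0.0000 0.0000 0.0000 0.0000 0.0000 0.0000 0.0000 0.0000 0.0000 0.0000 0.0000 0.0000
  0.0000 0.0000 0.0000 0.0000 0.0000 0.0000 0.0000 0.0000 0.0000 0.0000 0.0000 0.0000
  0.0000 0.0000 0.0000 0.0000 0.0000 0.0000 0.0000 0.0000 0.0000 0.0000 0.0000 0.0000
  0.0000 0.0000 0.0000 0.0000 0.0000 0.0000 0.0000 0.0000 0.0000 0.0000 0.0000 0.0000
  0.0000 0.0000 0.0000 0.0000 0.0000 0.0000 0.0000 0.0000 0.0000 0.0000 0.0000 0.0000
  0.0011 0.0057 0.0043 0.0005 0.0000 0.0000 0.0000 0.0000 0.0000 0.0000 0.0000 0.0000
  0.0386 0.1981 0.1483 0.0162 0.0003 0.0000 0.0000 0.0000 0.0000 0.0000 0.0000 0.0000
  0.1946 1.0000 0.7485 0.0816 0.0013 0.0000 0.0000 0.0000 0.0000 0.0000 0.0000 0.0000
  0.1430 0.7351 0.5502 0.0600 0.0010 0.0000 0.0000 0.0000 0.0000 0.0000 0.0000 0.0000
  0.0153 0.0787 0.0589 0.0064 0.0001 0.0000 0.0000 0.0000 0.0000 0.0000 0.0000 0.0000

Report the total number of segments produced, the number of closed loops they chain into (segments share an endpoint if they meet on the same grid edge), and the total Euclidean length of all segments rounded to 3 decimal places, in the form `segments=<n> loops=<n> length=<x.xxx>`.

segments=8 loops=1 length=4.776

cell (6,0): code 0100 → (6.572,1.000)–(7.000,0.574)
cell (6,1): code 1100 → (6.848,2.000)–(6.572,1.000)
cell (6,2): code 1000 → (7.000,2.137)–(6.848,2.000)
cell (7,0): code 0110 → (7.000,0.574)–(8.000,0.868)
cell (7,1): code 1011 → (8.000,1.422)–(7.461,2.000)
cell (7,2): code 0001 → (7.461,2.000)–(7.000,2.137)
cell (8,0): code 0010 → (8.000,0.868)–(8.119,1.000)
cell (8,1): code 0001 → (8.119,1.000)–(8.000,1.422)
total: 8 segments, chained into 1 closed loop(s), length Σ = 4.775807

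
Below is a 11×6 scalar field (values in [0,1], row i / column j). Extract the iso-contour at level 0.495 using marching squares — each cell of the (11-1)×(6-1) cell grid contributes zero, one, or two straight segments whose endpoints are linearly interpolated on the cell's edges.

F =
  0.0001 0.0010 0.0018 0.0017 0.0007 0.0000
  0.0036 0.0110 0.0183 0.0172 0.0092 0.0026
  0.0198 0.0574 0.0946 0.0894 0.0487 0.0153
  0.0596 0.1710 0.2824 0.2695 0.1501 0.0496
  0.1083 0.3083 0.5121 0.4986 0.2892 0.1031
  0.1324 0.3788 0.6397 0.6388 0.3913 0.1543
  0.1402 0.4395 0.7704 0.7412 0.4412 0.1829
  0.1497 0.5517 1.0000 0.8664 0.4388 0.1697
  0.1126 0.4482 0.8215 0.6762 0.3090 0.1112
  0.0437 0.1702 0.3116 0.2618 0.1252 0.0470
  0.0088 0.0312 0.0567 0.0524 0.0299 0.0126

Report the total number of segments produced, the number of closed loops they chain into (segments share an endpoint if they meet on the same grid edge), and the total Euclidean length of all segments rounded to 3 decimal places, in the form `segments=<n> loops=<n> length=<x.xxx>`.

segments=16 loops=1 length=12.371

cell (3,1): code 0100 → (3.926,2.000)–(4.000,1.916)
cell (3,2): code 1100 → (3.984,3.000)–(3.926,2.000)
cell (3,3): code 1000 → (4.000,3.017)–(3.984,3.000)
cell (4,1): code 0110 → (4.000,1.916)–(5.000,1.445)
cell (4,3): code 1001 → (5.000,3.581)–(4.000,3.017)
cell (5,1): code 0110 → (5.000,1.445)–(6.000,1.168)
cell (5,3): code 1001 → (6.000,3.821)–(5.000,3.581)
cell (6,0): code 0100 → (6.495,1.000)–(7.000,0.859)
cell (6,1): code 1110 → (6.000,1.168)–(6.495,1.000)
cell (6,3): code 1001 → (7.000,3.869)–(6.000,3.821)
cell (7,0): code 0010 → (7.000,0.859)–(7.548,1.000)
cell (7,1): code 0111 → (7.548,1.000)–(8.000,1.125)
cell (7,3): code 1001 → (8.000,3.493)–(7.000,3.869)
cell (8,1): code 0010 → (8.000,1.125)–(8.640,2.000)
cell (8,2): code 0011 → (8.640,2.000)–(8.437,3.000)
cell (8,3): code 0001 → (8.437,3.000)–(8.000,3.493)
total: 16 segments, chained into 1 closed loop(s), length Σ = 12.371356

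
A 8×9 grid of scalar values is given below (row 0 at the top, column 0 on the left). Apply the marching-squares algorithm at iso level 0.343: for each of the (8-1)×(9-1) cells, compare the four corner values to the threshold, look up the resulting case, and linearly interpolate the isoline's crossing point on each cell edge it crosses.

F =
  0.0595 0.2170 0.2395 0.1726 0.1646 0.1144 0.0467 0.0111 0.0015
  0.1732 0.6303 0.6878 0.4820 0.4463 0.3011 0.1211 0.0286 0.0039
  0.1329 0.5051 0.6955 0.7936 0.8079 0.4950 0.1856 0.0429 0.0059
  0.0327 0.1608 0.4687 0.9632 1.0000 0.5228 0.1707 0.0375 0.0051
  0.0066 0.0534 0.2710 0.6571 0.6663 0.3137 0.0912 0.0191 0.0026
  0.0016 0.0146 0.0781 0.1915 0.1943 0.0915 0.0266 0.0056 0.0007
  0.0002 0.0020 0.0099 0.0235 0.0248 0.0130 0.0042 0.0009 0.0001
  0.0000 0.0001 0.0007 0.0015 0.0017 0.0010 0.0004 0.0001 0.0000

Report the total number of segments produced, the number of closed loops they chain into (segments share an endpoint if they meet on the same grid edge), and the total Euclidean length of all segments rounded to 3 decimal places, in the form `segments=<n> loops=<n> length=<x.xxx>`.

cell (0,0): code 0100 → (0.305,1.000)–(1.000,0.371)
cell (0,1): code 1100 → (0.231,2.000)–(0.305,1.000)
cell (0,2): code 1100 → (0.551,3.000)–(0.231,2.000)
cell (0,3): code 1100 → (0.633,4.000)–(0.551,3.000)
cell (0,4): code 1000 → (1.000,4.711)–(0.633,4.000)
cell (1,0): code 0110 → (1.000,0.371)–(2.000,0.564)
cell (1,4): code 1101 → (1.216,5.000)–(1.000,4.711)
cell (1,5): code 1000 → (2.000,5.491)–(1.216,5.000)
cell (2,0): code 0010 → (2.000,0.564)–(2.471,1.000)
cell (2,1): code 0111 → (2.471,1.000)–(3.000,1.592)
cell (2,5): code 1001 → (3.000,5.511)–(2.000,5.491)
cell (3,1): code 0010 → (3.000,1.592)–(3.636,2.000)
cell (3,2): code 0111 → (3.636,2.000)–(4.000,2.186)
cell (3,4): code 1011 → (4.000,4.917)–(3.860,5.000)
cell (3,5): code 0001 → (3.860,5.000)–(3.000,5.511)
cell (4,2): code 0010 → (4.000,2.186)–(4.675,3.000)
cell (4,3): code 0011 → (4.675,3.000)–(4.685,4.000)
cell (4,4): code 0001 → (4.685,4.000)–(4.000,4.917)
total: 18 segments, chained into 1 closed loop(s), length Σ = 15.062212

segments=18 loops=1 length=15.062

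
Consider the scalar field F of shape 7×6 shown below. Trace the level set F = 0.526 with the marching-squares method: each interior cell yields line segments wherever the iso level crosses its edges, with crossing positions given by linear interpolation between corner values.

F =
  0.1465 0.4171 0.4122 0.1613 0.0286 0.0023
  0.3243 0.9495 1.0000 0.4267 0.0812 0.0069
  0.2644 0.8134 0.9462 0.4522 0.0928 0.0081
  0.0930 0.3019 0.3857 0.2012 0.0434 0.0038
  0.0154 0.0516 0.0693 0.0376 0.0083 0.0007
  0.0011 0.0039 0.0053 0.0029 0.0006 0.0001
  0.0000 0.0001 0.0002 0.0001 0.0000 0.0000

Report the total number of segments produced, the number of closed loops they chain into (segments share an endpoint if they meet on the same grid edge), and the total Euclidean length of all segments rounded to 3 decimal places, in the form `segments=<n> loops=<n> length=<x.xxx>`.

segments=8 loops=1 length=8.131

cell (0,0): code 0100 → (0.205,1.000)–(1.000,0.323)
cell (0,1): code 1100 → (0.194,2.000)–(0.205,1.000)
cell (0,2): code 1000 → (1.000,2.827)–(0.194,2.000)
cell (1,0): code 0110 → (1.000,0.323)–(2.000,0.477)
cell (1,2): code 1001 → (2.000,2.851)–(1.000,2.827)
cell (2,0): code 0010 → (2.000,0.477)–(2.562,1.000)
cell (2,1): code 0011 → (2.562,1.000)–(2.750,2.000)
cell (2,2): code 0001 → (2.750,2.000)–(2.000,2.851)
total: 8 segments, chained into 1 closed loop(s), length Σ = 8.131104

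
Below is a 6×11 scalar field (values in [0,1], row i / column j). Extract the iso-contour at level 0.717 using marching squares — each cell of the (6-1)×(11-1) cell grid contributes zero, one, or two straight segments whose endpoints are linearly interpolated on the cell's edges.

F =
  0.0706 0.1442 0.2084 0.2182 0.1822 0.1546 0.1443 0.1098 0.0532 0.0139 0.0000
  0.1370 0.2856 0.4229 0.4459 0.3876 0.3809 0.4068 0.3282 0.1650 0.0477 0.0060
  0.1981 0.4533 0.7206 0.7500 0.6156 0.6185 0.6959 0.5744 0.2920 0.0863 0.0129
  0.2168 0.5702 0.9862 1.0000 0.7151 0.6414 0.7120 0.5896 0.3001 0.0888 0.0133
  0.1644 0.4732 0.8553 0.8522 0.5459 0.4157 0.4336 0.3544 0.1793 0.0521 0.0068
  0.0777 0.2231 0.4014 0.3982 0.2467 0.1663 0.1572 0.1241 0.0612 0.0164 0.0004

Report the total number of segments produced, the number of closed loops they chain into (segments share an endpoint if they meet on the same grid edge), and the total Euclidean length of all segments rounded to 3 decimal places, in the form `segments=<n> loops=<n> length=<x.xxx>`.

cell (1,1): code 0100 → (1.988,2.000)–(2.000,1.987)
cell (1,2): code 1100 → (1.891,3.000)–(1.988,2.000)
cell (1,3): code 1000 → (2.000,3.246)–(1.891,3.000)
cell (2,1): code 0110 → (2.000,1.987)–(3.000,1.353)
cell (2,3): code 1001 → (3.000,3.993)–(2.000,3.246)
cell (3,1): code 0110 → (3.000,1.353)–(4.000,1.638)
cell (3,3): code 1001 → (4.000,3.441)–(3.000,3.993)
cell (4,1): code 0010 → (4.000,1.638)–(4.305,2.000)
cell (4,2): code 0011 → (4.305,2.000)–(4.298,3.000)
cell (4,3): code 0001 → (4.298,3.000)–(4.000,3.441)
total: 10 segments, chained into 1 closed loop(s), length Σ = 7.911393

segments=10 loops=1 length=7.911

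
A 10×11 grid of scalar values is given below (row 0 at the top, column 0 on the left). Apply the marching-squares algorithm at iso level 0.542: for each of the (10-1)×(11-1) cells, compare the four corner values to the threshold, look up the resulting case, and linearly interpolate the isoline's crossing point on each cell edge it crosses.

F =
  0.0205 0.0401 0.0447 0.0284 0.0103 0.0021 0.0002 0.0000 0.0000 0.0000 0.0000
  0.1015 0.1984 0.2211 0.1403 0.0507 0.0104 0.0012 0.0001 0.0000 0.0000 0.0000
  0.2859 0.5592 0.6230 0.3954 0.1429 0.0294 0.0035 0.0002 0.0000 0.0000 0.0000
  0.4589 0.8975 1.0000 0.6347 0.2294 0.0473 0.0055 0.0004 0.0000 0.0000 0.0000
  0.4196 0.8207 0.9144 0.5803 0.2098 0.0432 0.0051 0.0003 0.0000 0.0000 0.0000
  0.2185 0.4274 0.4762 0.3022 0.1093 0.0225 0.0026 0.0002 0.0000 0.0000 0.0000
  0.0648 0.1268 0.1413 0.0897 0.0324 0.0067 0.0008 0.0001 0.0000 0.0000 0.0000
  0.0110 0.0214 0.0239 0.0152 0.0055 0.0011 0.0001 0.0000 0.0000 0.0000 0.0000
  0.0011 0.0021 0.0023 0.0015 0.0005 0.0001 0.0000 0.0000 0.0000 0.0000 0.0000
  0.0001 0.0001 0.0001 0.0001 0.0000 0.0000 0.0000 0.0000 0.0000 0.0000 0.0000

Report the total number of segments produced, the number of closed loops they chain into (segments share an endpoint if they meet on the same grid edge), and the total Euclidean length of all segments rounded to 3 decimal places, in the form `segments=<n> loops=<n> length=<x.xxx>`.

cell (1,0): code 0100 → (1.952,1.000)–(2.000,0.937)
cell (1,1): code 1100 → (1.798,2.000)–(1.952,1.000)
cell (1,2): code 1000 → (2.000,2.356)–(1.798,2.000)
cell (2,0): code 0110 → (2.000,0.937)–(3.000,0.189)
cell (2,2): code 1101 → (2.613,3.000)–(2.000,2.356)
cell (2,3): code 1000 → (3.000,3.229)–(2.613,3.000)
cell (3,0): code 0110 → (3.000,0.189)–(4.000,0.305)
cell (3,3): code 1001 → (4.000,3.103)–(3.000,3.229)
cell (4,0): code 0010 → (4.000,0.305)–(4.709,1.000)
cell (4,1): code 0011 → (4.709,1.000)–(4.850,2.000)
cell (4,2): code 0011 → (4.850,2.000)–(4.138,3.000)
cell (4,3): code 0001 → (4.138,3.000)–(4.000,3.103)
total: 12 segments, chained into 1 closed loop(s), length Σ = 9.503767

segments=12 loops=1 length=9.504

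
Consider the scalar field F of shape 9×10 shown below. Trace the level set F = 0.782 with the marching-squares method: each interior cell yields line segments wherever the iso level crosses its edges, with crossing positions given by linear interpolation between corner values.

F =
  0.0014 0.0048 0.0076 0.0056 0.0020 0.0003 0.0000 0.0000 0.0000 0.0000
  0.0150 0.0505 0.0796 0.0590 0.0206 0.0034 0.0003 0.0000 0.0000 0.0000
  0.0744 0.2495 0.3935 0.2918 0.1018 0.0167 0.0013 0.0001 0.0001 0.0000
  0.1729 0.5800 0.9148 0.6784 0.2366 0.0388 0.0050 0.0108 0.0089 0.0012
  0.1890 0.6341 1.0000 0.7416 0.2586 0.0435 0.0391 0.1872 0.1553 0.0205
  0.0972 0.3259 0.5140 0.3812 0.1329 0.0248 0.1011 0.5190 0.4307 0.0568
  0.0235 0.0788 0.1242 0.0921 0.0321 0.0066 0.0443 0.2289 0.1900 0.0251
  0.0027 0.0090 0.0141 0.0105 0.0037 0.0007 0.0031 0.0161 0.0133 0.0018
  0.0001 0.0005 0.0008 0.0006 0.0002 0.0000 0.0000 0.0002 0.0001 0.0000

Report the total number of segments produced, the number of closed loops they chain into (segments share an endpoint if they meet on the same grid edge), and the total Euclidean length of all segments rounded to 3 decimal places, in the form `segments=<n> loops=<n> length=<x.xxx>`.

segments=6 loops=1 length=4.848

cell (2,1): code 0100 → (2.745,2.000)–(3.000,1.603)
cell (2,2): code 1000 → (3.000,2.562)–(2.745,2.000)
cell (3,1): code 0110 → (3.000,1.603)–(4.000,1.404)
cell (3,2): code 1001 → (4.000,2.844)–(3.000,2.562)
cell (4,1): code 0010 → (4.000,1.404)–(4.449,2.000)
cell (4,2): code 0001 → (4.449,2.000)–(4.000,2.844)
total: 6 segments, chained into 1 closed loop(s), length Σ = 4.848102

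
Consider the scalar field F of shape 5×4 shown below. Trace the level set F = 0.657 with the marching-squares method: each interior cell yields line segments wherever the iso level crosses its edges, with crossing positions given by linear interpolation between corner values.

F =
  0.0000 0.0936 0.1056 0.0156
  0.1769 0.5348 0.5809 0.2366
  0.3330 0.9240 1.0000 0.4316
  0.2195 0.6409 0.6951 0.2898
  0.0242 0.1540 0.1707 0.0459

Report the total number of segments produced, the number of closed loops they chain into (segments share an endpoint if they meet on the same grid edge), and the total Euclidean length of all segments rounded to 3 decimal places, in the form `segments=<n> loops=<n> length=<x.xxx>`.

cell (1,0): code 0100 → (1.314,1.000)–(2.000,0.548)
cell (1,1): code 1100 → (1.182,2.000)–(1.314,1.000)
cell (1,2): code 1000 → (2.000,2.603)–(1.182,2.000)
cell (2,0): code 0010 → (2.000,0.548)–(2.943,1.000)
cell (2,1): code 0111 → (2.943,1.000)–(3.000,1.297)
cell (2,2): code 1001 → (3.000,2.094)–(2.000,2.603)
cell (3,1): code 0010 → (3.000,1.297)–(3.073,2.000)
cell (3,2): code 0001 → (3.073,2.000)–(3.000,2.094)
total: 8 segments, chained into 1 closed loop(s), length Σ = 6.142973

segments=8 loops=1 length=6.143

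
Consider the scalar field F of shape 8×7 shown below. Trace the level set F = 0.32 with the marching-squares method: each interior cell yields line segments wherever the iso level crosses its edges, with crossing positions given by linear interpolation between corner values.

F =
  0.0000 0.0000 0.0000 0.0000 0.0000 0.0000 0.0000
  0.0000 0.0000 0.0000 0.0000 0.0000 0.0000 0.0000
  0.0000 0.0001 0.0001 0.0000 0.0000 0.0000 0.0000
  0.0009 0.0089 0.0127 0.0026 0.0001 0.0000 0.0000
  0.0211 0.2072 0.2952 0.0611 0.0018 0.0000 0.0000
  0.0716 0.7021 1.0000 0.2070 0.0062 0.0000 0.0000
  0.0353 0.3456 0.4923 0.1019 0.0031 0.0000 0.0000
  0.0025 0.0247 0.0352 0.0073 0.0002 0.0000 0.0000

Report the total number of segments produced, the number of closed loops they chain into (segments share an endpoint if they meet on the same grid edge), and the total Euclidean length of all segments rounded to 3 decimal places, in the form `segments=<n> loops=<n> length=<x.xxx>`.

cell (4,0): code 0100 → (4.228,1.000)–(5.000,0.394)
cell (4,1): code 1100 → (4.035,2.000)–(4.228,1.000)
cell (4,2): code 1000 → (5.000,2.858)–(4.035,2.000)
cell (5,0): code 0110 → (5.000,0.394)–(6.000,0.917)
cell (5,2): code 1001 → (6.000,2.441)–(5.000,2.858)
cell (6,0): code 0010 → (6.000,0.917)–(6.080,1.000)
cell (6,1): code 0011 → (6.080,1.000)–(6.377,2.000)
cell (6,2): code 0001 → (6.377,2.000)–(6.000,2.441)
total: 8 segments, chained into 1 closed loop(s), length Σ = 7.240998

segments=8 loops=1 length=7.241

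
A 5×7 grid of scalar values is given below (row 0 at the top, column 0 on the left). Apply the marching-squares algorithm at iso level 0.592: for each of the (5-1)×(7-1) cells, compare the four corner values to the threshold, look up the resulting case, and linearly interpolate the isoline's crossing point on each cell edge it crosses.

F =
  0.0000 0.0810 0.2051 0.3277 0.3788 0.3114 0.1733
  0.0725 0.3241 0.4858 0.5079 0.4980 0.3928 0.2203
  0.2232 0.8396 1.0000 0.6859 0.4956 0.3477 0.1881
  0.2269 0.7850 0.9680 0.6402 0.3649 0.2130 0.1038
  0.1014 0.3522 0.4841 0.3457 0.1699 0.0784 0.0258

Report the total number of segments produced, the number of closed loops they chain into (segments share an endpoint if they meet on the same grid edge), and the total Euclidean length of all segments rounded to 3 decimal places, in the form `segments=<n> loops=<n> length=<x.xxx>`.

cell (1,0): code 0100 → (1.520,1.000)–(2.000,0.598)
cell (1,1): code 1100 → (1.207,2.000)–(1.520,1.000)
cell (1,2): code 1100 → (1.472,3.000)–(1.207,2.000)
cell (1,3): code 1000 → (2.000,3.493)–(1.472,3.000)
cell (2,0): code 0110 → (2.000,0.598)–(3.000,0.654)
cell (2,3): code 1001 → (3.000,3.175)–(2.000,3.493)
cell (3,0): code 0010 → (3.000,0.654)–(3.446,1.000)
cell (3,1): code 0011 → (3.446,1.000)–(3.777,2.000)
cell (3,2): code 0011 → (3.777,2.000)–(3.164,3.000)
cell (3,3): code 0001 → (3.164,3.000)–(3.000,3.175)
total: 10 segments, chained into 1 closed loop(s), length Σ = 8.512601

segments=10 loops=1 length=8.513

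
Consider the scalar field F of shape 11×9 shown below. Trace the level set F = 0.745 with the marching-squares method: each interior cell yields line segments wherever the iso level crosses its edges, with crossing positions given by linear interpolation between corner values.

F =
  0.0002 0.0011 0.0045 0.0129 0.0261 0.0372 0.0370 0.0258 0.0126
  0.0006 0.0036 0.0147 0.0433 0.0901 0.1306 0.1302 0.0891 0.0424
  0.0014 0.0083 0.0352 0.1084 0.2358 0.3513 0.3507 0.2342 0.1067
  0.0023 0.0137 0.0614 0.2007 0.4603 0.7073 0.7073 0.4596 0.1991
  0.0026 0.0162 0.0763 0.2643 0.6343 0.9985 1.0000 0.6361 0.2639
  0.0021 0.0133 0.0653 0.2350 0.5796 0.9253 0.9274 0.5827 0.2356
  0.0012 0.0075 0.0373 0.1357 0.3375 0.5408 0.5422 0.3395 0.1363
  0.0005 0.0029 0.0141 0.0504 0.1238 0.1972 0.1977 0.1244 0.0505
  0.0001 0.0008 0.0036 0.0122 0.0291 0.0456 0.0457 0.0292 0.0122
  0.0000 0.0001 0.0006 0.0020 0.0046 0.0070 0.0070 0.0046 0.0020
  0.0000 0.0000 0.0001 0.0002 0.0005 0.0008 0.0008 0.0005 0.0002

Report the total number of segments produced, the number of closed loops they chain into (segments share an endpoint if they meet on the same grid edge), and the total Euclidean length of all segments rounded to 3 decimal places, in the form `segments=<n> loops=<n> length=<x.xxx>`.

cell (3,4): code 0100 → (3.129,5.000)–(4.000,4.304)
cell (3,5): code 1100 → (3.129,6.000)–(3.129,5.000)
cell (3,6): code 1000 → (4.000,6.701)–(3.129,6.000)
cell (4,4): code 0110 → (4.000,4.304)–(5.000,4.478)
cell (4,6): code 1001 → (5.000,6.529)–(4.000,6.701)
cell (5,4): code 0010 → (5.000,4.478)–(5.469,5.000)
cell (5,5): code 0011 → (5.469,5.000)–(5.474,6.000)
cell (5,6): code 0001 → (5.474,6.000)–(5.000,6.529)
total: 8 segments, chained into 1 closed loop(s), length Σ = 7.673819

segments=8 loops=1 length=7.674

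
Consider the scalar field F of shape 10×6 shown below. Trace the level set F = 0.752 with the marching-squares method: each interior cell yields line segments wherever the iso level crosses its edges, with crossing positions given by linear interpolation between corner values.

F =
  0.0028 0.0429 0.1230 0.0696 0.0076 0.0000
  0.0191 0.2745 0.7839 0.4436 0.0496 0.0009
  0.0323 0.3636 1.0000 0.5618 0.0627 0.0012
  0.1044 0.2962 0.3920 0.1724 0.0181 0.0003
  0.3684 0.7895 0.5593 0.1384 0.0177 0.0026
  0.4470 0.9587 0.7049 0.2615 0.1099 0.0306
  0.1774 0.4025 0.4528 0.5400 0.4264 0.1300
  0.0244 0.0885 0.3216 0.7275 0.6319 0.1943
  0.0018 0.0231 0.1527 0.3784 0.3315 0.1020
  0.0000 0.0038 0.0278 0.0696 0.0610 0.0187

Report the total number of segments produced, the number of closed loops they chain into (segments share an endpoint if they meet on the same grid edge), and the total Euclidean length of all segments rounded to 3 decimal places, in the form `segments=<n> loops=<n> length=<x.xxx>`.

cell (0,1): code 0100 → (0.952,2.000)–(1.000,1.937)
cell (0,2): code 1000 → (1.000,2.094)–(0.952,2.000)
cell (1,1): code 0110 → (1.000,1.937)–(2.000,1.610)
cell (1,2): code 1001 → (2.000,2.566)–(1.000,2.094)
cell (2,1): code 0010 → (2.000,1.610)–(2.408,2.000)
cell (2,2): code 0001 → (2.408,2.000)–(2.000,2.566)
cell (3,0): code 0100 → (3.924,1.000)–(4.000,0.911)
cell (3,1): code 1000 → (4.000,1.163)–(3.924,1.000)
cell (4,0): code 0110 → (4.000,0.911)–(5.000,0.596)
cell (4,1): code 1001 → (5.000,1.814)–(4.000,1.163)
cell (5,0): code 0010 → (5.000,0.596)–(5.372,1.000)
cell (5,1): code 0001 → (5.372,1.000)–(5.000,1.814)
total: 12 segments, chained into 2 closed loop(s), length Σ = 7.587137

segments=12 loops=2 length=7.587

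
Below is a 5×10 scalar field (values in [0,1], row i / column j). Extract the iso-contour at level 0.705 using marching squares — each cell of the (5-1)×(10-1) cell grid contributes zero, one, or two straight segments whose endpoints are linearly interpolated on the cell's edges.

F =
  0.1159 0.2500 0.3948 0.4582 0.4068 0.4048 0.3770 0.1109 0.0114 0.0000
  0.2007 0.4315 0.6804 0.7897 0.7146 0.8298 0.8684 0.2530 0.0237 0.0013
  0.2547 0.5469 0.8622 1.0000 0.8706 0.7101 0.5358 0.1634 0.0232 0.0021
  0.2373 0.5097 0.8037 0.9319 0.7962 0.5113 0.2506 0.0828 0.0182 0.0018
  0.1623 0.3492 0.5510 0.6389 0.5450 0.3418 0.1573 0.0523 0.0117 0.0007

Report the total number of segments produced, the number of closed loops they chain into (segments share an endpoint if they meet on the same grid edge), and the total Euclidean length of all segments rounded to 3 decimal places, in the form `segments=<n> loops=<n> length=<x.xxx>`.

cell (0,2): code 0100 → (0.744,3.000)–(1.000,2.225)
cell (0,3): code 1100 → (0.969,4.000)–(0.744,3.000)
cell (0,4): code 1100 → (0.706,5.000)–(0.969,4.000)
cell (0,5): code 1100 → (0.667,6.000)–(0.706,5.000)
cell (0,6): code 1000 → (1.000,6.266)–(0.667,6.000)
cell (1,1): code 0100 → (1.135,2.000)–(2.000,1.501)
cell (1,2): code 1110 → (1.000,2.225)–(1.135,2.000)
cell (1,5): code 1011 → (2.000,5.029)–(1.491,6.000)
cell (1,6): code 0001 → (1.491,6.000)–(1.000,6.266)
cell (2,1): code 0110 → (2.000,1.501)–(3.000,1.664)
cell (2,4): code 1011 → (3.000,4.320)–(2.026,5.000)
cell (2,5): code 0001 → (2.026,5.000)–(2.000,5.029)
cell (3,1): code 0010 → (3.000,1.664)–(3.391,2.000)
cell (3,2): code 0011 → (3.391,2.000)–(3.774,3.000)
cell (3,3): code 0011 → (3.774,3.000)–(3.363,4.000)
cell (3,4): code 0001 → (3.363,4.000)–(3.000,4.320)
total: 16 segments, chained into 1 closed loop(s), length Σ = 12.607788

segments=16 loops=1 length=12.608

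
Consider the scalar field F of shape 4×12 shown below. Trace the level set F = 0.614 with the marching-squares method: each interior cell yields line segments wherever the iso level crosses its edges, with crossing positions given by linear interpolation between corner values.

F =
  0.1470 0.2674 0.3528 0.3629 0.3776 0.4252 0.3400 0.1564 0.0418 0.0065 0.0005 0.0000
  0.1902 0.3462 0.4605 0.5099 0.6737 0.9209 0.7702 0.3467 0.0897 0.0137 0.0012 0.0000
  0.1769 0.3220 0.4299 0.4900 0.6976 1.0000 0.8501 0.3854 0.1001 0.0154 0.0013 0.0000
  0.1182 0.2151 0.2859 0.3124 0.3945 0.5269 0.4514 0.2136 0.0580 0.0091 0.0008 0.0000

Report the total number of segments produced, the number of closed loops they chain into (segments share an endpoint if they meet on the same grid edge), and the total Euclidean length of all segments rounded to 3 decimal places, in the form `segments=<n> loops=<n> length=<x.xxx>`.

segments=10 loops=1 length=8.490

cell (0,3): code 0100 → (0.798,4.000)–(1.000,3.636)
cell (0,4): code 1100 → (0.381,5.000)–(0.798,4.000)
cell (0,5): code 1100 → (0.637,6.000)–(0.381,5.000)
cell (0,6): code 1000 → (1.000,6.369)–(0.637,6.000)
cell (1,3): code 0110 → (1.000,3.636)–(2.000,3.597)
cell (1,6): code 1001 → (2.000,6.508)–(1.000,6.369)
cell (2,3): code 0010 → (2.000,3.597)–(2.276,4.000)
cell (2,4): code 0011 → (2.276,4.000)–(2.816,5.000)
cell (2,5): code 0011 → (2.816,5.000)–(2.592,6.000)
cell (2,6): code 0001 → (2.592,6.000)–(2.000,6.508)
total: 10 segments, chained into 1 closed loop(s), length Σ = 8.489972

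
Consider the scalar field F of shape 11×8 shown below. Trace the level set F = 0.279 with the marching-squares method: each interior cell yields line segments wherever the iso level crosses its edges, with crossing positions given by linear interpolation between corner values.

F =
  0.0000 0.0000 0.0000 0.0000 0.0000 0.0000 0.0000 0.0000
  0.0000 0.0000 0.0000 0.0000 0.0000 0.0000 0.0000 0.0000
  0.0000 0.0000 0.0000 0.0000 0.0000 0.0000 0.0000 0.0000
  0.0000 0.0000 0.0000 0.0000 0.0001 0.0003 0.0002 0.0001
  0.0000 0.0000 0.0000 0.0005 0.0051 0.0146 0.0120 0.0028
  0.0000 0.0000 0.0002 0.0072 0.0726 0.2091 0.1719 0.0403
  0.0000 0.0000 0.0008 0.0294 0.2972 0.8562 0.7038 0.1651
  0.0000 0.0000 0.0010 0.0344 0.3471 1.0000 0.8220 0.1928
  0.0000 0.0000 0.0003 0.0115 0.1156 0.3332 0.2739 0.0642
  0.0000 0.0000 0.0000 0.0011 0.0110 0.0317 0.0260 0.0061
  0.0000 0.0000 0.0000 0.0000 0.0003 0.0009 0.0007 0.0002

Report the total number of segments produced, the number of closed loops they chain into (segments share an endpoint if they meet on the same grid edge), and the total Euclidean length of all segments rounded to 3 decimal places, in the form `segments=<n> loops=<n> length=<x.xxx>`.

cell (5,3): code 0100 → (5.919,4.000)–(6.000,3.932)
cell (5,4): code 1100 → (5.108,5.000)–(5.919,4.000)
cell (5,5): code 1100 → (5.201,6.000)–(5.108,5.000)
cell (5,6): code 1000 → (6.000,6.789)–(5.201,6.000)
cell (6,3): code 0110 → (6.000,3.932)–(7.000,3.782)
cell (6,6): code 1001 → (7.000,6.863)–(6.000,6.789)
cell (7,3): code 0010 → (7.000,3.782)–(7.294,4.000)
cell (7,4): code 0111 → (7.294,4.000)–(8.000,4.751)
cell (7,5): code 1011 → (8.000,5.914)–(7.991,6.000)
cell (7,6): code 0001 → (7.991,6.000)–(7.000,6.863)
cell (8,4): code 0010 → (8.000,4.751)–(8.180,5.000)
cell (8,5): code 0001 → (8.180,5.000)–(8.000,5.914)
total: 12 segments, chained into 1 closed loop(s), length Σ = 9.569514

segments=12 loops=1 length=9.570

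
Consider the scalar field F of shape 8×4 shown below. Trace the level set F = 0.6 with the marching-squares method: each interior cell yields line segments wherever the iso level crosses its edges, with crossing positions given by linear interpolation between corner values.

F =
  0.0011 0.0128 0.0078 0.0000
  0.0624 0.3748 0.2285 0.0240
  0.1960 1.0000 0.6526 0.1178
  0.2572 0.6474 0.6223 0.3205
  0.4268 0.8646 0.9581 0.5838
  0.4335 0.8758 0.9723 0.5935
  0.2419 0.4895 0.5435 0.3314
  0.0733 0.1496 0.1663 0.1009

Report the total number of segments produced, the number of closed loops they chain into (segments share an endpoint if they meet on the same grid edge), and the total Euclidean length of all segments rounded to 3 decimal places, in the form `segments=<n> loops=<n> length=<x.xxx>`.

cell (1,0): code 0100 → (1.360,1.000)–(2.000,0.502)
cell (1,1): code 1100 → (1.876,2.000)–(1.360,1.000)
cell (1,2): code 1000 → (2.000,2.098)–(1.876,2.000)
cell (2,0): code 0110 → (2.000,0.502)–(3.000,0.879)
cell (2,2): code 1001 → (3.000,2.074)–(2.000,2.098)
cell (3,0): code 0110 → (3.000,0.879)–(4.000,0.396)
cell (3,2): code 1001 → (4.000,2.957)–(3.000,2.074)
cell (4,0): code 0110 → (4.000,0.396)–(5.000,0.376)
cell (4,2): code 1001 → (5.000,2.983)–(4.000,2.957)
cell (5,0): code 0010 → (5.000,0.376)–(5.714,1.000)
cell (5,1): code 0011 → (5.714,1.000)–(5.868,2.000)
cell (5,2): code 0001 → (5.868,2.000)–(5.000,2.983)
total: 12 segments, chained into 1 closed loop(s), length Σ = 11.878723

segments=12 loops=1 length=11.879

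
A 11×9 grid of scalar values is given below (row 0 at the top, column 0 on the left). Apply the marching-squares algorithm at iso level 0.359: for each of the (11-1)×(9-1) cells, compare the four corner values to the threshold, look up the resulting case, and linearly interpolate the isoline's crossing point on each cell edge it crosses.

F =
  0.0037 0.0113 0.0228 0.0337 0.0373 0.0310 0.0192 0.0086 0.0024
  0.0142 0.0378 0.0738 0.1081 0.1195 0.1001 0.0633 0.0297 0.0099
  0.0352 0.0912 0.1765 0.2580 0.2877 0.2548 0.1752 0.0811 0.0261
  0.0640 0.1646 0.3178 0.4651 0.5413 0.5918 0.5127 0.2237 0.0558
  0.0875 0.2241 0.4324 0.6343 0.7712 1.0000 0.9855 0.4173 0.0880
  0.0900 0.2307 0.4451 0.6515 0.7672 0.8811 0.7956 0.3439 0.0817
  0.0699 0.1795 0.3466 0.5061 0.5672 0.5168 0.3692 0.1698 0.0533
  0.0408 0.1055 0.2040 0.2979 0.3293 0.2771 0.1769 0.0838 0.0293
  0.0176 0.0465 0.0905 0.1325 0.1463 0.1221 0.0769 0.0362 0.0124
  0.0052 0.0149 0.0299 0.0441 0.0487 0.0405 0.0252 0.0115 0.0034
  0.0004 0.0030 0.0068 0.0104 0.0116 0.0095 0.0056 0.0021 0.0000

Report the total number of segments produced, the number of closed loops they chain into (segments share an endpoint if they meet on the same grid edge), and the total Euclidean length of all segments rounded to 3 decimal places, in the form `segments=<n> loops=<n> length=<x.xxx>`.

cell (2,2): code 0100 → (2.488,3.000)–(3.000,2.280)
cell (2,3): code 1100 → (2.281,4.000)–(2.488,3.000)
cell (2,4): code 1100 → (2.309,5.000)–(2.281,4.000)
cell (2,5): code 1100 → (2.545,6.000)–(2.309,5.000)
cell (2,6): code 1000 → (3.000,6.532)–(2.545,6.000)
cell (3,1): code 0100 → (3.360,2.000)–(4.000,1.648)
cell (3,2): code 1110 → (3.000,2.280)–(3.360,2.000)
cell (3,6): code 1101 → (3.699,7.000)–(3.000,6.532)
cell (3,7): code 1000 → (4.000,7.177)–(3.699,7.000)
cell (4,1): code 0110 → (4.000,1.648)–(5.000,1.598)
cell (4,6): code 1011 → (5.000,6.967)–(4.794,7.000)
cell (4,7): code 0001 → (4.794,7.000)–(4.000,7.177)
cell (5,1): code 0010 → (5.000,1.598)–(5.874,2.000)
cell (5,2): code 0111 → (5.874,2.000)–(6.000,2.078)
cell (5,6): code 1001 → (6.000,6.051)–(5.000,6.967)
cell (6,2): code 0010 → (6.000,2.078)–(6.707,3.000)
cell (6,3): code 0011 → (6.707,3.000)–(6.875,4.000)
cell (6,4): code 0011 → (6.875,4.000)–(6.658,5.000)
cell (6,5): code 0011 → (6.658,5.000)–(6.053,6.000)
cell (6,6): code 0001 → (6.053,6.000)–(6.000,6.051)
total: 20 segments, chained into 1 closed loop(s), length Σ = 15.940723

segments=20 loops=1 length=15.941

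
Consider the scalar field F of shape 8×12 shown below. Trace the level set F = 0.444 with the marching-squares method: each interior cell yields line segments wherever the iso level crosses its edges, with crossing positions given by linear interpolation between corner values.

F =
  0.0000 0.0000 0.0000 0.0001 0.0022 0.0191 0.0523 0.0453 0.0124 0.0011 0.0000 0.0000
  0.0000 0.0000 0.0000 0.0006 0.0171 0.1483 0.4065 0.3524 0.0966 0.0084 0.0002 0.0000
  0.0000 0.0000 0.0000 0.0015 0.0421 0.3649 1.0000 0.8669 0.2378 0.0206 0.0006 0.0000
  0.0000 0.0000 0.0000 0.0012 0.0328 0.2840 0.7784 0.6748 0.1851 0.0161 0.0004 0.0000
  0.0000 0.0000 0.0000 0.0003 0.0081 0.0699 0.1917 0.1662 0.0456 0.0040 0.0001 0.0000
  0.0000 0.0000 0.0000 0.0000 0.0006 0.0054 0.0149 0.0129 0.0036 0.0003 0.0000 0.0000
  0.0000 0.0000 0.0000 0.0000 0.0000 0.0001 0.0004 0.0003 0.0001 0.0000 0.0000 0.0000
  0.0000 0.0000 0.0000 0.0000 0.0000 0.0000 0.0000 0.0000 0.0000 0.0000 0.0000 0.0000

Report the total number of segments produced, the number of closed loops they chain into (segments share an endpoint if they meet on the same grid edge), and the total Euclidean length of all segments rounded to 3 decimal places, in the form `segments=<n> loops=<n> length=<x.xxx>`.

segments=8 loops=1 length=7.936

cell (1,5): code 0100 → (1.063,6.000)–(2.000,5.125)
cell (1,6): code 1100 → (1.178,7.000)–(1.063,6.000)
cell (1,7): code 1000 → (2.000,7.672)–(1.178,7.000)
cell (2,5): code 0110 → (2.000,5.125)–(3.000,5.324)
cell (2,7): code 1001 → (3.000,7.471)–(2.000,7.672)
cell (3,5): code 0010 → (3.000,5.324)–(3.570,6.000)
cell (3,6): code 0011 → (3.570,6.000)–(3.454,7.000)
cell (3,7): code 0001 → (3.454,7.000)–(3.000,7.471)
total: 8 segments, chained into 1 closed loop(s), length Σ = 7.935723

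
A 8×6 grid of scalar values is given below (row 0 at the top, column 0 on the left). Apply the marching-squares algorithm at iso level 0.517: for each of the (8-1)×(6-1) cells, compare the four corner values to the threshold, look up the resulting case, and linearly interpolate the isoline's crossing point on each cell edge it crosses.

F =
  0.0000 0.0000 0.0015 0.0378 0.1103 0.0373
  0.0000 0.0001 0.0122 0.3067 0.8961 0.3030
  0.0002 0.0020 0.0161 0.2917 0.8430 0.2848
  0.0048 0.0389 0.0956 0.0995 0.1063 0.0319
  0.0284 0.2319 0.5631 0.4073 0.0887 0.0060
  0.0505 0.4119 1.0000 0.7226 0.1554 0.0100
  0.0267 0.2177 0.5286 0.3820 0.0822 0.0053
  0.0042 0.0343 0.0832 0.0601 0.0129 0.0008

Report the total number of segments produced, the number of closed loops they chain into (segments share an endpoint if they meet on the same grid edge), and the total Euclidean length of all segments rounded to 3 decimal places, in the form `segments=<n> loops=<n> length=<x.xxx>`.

cell (0,3): code 0100 → (0.518,4.000)–(1.000,3.357)
cell (0,4): code 1000 → (1.000,4.639)–(0.518,4.000)
cell (1,3): code 0110 → (1.000,3.357)–(2.000,3.409)
cell (1,4): code 1001 → (2.000,4.584)–(1.000,4.639)
cell (2,3): code 0010 → (2.000,3.409)–(2.443,4.000)
cell (2,4): code 0001 → (2.443,4.000)–(2.000,4.584)
cell (3,1): code 0100 → (3.901,2.000)–(4.000,1.861)
cell (3,2): code 1000 → (4.000,2.296)–(3.901,2.000)
cell (4,1): code 0110 → (4.000,1.861)–(5.000,1.179)
cell (4,2): code 1101 → (4.348,3.000)–(4.000,2.296)
cell (4,3): code 1000 → (5.000,3.362)–(4.348,3.000)
cell (5,1): code 0110 → (5.000,1.179)–(6.000,1.963)
cell (5,2): code 1011 → (6.000,2.079)–(5.604,3.000)
cell (5,3): code 0001 → (5.604,3.000)–(5.000,3.362)
cell (6,1): code 0010 → (6.000,1.963)–(6.026,2.000)
cell (6,2): code 0001 → (6.026,2.000)–(6.000,2.079)
total: 16 segments, chained into 2 closed loop(s), length Σ = 11.409534

segments=16 loops=2 length=11.410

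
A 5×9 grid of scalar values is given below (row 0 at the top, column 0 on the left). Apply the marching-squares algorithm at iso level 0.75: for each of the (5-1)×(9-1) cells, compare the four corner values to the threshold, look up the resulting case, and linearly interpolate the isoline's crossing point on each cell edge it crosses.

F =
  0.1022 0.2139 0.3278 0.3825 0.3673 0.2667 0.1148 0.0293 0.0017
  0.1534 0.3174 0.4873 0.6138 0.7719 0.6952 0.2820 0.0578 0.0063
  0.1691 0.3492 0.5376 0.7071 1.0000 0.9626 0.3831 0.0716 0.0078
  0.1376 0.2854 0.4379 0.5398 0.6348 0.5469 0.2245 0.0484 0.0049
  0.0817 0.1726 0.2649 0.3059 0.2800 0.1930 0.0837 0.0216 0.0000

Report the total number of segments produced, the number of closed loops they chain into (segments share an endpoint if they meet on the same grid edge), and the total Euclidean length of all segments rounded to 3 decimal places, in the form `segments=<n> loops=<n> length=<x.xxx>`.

segments=8 loops=1 length=6.026

cell (0,3): code 0100 → (0.946,4.000)–(1.000,3.861)
cell (0,4): code 1000 → (1.000,4.286)–(0.946,4.000)
cell (1,3): code 0110 → (1.000,3.861)–(2.000,3.146)
cell (1,4): code 1101 → (1.205,5.000)–(1.000,4.286)
cell (1,5): code 1000 → (2.000,5.367)–(1.205,5.000)
cell (2,3): code 0010 → (2.000,3.146)–(2.685,4.000)
cell (2,4): code 0011 → (2.685,4.000)–(2.511,5.000)
cell (2,5): code 0001 → (2.511,5.000)–(2.000,5.367)
total: 8 segments, chained into 1 closed loop(s), length Σ = 6.025985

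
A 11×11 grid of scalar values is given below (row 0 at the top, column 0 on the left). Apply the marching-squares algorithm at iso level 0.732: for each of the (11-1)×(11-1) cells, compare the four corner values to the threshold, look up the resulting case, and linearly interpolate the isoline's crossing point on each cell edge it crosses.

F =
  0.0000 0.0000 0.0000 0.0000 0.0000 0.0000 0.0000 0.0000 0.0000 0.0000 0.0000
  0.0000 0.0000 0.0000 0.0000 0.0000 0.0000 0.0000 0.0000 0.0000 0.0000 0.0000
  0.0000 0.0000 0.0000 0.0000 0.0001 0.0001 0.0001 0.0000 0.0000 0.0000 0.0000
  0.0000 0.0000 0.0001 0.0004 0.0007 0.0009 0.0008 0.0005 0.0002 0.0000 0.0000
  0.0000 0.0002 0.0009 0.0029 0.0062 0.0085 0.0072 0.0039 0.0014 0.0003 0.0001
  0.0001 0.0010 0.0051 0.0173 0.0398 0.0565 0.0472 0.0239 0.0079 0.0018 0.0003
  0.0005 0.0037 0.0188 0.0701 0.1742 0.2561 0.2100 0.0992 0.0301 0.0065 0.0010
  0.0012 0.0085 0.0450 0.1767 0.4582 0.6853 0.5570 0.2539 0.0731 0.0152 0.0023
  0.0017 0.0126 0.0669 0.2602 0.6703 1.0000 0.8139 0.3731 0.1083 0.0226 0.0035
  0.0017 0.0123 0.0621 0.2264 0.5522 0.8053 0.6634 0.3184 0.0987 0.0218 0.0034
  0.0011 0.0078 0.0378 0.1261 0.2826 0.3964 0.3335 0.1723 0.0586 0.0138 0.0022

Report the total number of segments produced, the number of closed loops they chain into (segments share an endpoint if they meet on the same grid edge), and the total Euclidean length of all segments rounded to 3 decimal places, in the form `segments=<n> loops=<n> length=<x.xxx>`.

segments=8 loops=1 length=5.935

cell (7,4): code 0100 → (7.148,5.000)–(8.000,4.187)
cell (7,5): code 1100 → (7.681,6.000)–(7.148,5.000)
cell (7,6): code 1000 → (8.000,6.186)–(7.681,6.000)
cell (8,4): code 0110 → (8.000,4.187)–(9.000,4.710)
cell (8,5): code 1011 → (9.000,5.517)–(8.544,6.000)
cell (8,6): code 0001 → (8.544,6.000)–(8.000,6.186)
cell (9,4): code 0010 → (9.000,4.710)–(9.179,5.000)
cell (9,5): code 0001 → (9.179,5.000)–(9.000,5.517)
total: 8 segments, chained into 1 closed loop(s), length Σ = 5.934824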